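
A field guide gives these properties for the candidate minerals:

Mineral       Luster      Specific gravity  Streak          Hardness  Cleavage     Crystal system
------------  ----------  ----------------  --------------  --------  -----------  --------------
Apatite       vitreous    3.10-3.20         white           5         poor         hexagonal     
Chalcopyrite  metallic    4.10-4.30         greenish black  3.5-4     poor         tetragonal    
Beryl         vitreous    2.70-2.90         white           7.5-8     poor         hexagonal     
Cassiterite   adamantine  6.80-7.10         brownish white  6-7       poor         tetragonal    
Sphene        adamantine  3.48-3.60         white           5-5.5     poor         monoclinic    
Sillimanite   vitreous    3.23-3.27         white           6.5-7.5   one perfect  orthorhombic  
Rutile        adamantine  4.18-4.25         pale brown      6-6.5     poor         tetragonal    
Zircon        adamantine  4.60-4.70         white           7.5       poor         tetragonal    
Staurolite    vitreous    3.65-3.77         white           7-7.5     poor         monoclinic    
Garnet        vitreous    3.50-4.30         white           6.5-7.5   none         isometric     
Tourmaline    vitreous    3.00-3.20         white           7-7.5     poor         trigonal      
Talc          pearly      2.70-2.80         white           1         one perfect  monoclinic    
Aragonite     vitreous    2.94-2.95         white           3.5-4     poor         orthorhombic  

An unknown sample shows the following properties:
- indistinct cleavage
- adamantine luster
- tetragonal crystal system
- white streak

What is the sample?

Zircon

Indistinct cleavage eliminates Sillimanite, Garnet, Talc.
Adamantine luster — narrows the field to Cassiterite, Sphene, Rutile, Zircon.
Tetragonal crystal system eliminates Sphene.
White streak — leaves Zircon.
Only Zircon satisfies all observations.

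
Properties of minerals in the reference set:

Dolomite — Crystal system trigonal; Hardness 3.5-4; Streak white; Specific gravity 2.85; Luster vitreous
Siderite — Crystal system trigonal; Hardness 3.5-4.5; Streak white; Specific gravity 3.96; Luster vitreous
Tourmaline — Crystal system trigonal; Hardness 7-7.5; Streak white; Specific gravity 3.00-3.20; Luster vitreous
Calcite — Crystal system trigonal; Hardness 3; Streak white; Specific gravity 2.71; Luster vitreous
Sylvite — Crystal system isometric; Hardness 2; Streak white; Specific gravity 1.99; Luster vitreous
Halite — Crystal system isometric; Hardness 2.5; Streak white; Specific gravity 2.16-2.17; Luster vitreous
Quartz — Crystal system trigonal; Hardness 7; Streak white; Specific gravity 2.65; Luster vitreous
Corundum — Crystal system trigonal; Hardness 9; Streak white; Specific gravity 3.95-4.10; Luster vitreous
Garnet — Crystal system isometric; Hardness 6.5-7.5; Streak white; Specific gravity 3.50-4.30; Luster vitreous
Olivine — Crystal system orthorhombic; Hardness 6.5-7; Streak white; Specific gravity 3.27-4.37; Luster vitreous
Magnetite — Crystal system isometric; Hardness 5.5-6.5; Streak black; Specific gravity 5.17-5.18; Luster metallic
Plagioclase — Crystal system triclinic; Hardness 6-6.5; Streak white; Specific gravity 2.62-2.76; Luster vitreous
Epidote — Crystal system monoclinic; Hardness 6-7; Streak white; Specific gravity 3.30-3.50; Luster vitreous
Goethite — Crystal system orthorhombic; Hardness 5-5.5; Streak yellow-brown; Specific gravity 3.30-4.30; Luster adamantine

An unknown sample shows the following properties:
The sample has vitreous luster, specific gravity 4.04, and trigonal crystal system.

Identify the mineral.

Corundum

Vitreous luster eliminates Magnetite, Goethite.
Specific gravity 4.04: leaves Corundum, Garnet, Olivine.
Trigonal crystal system: leaves Corundum.
Corundum is the sole remaining match.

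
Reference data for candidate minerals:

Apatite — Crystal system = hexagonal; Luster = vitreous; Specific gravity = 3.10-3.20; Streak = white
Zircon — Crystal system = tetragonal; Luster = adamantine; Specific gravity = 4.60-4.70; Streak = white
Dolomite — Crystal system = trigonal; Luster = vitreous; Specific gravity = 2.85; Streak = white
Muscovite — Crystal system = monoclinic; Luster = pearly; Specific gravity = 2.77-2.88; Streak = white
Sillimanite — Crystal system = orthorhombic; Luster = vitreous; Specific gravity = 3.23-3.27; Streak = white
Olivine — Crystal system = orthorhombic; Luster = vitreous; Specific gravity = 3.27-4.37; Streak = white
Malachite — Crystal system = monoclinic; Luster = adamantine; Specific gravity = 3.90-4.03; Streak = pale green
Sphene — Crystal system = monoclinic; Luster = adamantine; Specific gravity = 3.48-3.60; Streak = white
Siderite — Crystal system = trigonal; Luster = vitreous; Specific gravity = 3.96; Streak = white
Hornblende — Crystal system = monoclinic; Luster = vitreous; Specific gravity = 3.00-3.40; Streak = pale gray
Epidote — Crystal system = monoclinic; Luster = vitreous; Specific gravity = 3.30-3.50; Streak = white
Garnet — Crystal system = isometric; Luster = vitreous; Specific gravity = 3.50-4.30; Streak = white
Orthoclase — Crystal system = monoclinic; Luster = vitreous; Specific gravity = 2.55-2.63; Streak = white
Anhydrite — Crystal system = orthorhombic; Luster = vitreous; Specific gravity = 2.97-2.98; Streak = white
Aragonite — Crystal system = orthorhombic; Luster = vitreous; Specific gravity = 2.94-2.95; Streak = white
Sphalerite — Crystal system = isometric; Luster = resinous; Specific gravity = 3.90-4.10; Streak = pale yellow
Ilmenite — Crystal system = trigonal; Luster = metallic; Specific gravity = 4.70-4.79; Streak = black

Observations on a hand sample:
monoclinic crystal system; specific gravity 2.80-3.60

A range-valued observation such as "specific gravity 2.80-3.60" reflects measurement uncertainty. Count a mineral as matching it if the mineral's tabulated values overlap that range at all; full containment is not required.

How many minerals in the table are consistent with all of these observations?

Monoclinic crystal system: only Muscovite, Malachite, Sphene, Hornblende, Epidote, Orthoclase remain.
Specific gravity 2.80-3.60 excludes Malachite, Orthoclase.
The minerals that satisfy all observations are Epidote, Hornblende, Muscovite, Sphene.
That is 4 minerals.

4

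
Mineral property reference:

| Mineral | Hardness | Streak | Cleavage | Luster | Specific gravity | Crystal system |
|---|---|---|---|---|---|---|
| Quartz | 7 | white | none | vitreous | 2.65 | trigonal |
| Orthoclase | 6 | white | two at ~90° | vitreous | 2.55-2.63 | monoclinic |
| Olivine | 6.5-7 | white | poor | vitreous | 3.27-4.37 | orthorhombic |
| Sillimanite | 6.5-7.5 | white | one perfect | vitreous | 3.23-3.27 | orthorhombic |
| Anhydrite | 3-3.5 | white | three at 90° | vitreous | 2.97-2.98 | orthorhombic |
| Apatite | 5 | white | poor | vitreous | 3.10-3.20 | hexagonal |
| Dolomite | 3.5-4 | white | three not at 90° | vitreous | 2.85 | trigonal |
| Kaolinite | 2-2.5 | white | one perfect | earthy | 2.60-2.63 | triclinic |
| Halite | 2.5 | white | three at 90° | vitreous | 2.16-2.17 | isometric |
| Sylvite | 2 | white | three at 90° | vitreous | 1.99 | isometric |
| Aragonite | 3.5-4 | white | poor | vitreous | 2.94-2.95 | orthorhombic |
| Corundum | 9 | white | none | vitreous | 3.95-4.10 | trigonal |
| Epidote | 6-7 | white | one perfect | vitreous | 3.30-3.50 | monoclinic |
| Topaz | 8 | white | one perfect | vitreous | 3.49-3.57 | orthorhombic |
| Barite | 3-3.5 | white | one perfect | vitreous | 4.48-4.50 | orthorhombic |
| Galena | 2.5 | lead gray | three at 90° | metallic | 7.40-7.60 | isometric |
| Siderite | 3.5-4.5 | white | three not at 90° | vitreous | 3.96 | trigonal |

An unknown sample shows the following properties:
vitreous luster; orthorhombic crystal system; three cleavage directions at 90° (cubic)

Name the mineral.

Vitreous luster excludes Kaolinite, Galena.
Orthorhombic crystal system: Olivine, Sillimanite, Anhydrite, Aragonite, Topaz, Barite remain.
Three cleavage directions at 90° (cubic): only Anhydrite remains.
Anhydrite is the sole remaining match.

Anhydrite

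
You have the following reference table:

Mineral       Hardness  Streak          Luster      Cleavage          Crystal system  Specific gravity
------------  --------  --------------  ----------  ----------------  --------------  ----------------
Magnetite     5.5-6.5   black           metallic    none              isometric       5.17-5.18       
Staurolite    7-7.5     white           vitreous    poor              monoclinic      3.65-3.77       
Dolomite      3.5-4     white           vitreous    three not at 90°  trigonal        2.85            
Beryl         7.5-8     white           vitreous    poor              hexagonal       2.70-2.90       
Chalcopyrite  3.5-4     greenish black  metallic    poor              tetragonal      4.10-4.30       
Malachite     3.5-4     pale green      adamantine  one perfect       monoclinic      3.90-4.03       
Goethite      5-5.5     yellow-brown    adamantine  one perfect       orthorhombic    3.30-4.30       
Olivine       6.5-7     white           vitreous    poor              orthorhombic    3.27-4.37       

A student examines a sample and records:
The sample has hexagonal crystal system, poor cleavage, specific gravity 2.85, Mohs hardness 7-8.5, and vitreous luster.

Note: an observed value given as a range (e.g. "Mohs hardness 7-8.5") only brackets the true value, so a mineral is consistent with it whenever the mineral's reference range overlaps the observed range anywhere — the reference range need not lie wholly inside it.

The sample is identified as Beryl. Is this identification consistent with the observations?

Yes

Hexagonal crystal system — matches Beryl (hexagonal system).
Poor cleavage — matches Beryl (cleavage poor).
Specific gravity 2.85 — matches Beryl (SG 2.70-2.90).
Mohs hardness 7-8.5 — matches Beryl (hardness 7.5-8).
Vitreous luster — matches Beryl (vitreous luster).
Nothing contradicts Beryl.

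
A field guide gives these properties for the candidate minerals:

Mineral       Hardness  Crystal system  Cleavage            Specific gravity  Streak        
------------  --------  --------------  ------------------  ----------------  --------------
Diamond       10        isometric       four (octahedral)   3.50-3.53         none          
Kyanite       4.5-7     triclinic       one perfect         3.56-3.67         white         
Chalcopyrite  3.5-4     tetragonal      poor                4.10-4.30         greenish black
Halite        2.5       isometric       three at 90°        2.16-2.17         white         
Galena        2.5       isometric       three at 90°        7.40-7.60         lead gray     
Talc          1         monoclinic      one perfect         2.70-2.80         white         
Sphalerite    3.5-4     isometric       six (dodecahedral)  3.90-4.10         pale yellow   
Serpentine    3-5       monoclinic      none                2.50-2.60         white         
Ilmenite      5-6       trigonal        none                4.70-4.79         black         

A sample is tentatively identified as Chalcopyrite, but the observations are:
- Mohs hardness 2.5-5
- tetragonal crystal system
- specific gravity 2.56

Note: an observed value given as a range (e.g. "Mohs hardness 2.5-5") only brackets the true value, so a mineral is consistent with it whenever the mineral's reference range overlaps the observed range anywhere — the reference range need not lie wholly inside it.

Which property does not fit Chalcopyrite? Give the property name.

specific gravity

Mohs hardness 2.5-5: Chalcopyrite has hardness 3.5-4 — agrees.
Tetragonal crystal system: Chalcopyrite has tetragonal system — agrees.
Specific gravity 2.56: Chalcopyrite has SG 4.10-4.30 — does not match.
Everything matches except the specific gravity.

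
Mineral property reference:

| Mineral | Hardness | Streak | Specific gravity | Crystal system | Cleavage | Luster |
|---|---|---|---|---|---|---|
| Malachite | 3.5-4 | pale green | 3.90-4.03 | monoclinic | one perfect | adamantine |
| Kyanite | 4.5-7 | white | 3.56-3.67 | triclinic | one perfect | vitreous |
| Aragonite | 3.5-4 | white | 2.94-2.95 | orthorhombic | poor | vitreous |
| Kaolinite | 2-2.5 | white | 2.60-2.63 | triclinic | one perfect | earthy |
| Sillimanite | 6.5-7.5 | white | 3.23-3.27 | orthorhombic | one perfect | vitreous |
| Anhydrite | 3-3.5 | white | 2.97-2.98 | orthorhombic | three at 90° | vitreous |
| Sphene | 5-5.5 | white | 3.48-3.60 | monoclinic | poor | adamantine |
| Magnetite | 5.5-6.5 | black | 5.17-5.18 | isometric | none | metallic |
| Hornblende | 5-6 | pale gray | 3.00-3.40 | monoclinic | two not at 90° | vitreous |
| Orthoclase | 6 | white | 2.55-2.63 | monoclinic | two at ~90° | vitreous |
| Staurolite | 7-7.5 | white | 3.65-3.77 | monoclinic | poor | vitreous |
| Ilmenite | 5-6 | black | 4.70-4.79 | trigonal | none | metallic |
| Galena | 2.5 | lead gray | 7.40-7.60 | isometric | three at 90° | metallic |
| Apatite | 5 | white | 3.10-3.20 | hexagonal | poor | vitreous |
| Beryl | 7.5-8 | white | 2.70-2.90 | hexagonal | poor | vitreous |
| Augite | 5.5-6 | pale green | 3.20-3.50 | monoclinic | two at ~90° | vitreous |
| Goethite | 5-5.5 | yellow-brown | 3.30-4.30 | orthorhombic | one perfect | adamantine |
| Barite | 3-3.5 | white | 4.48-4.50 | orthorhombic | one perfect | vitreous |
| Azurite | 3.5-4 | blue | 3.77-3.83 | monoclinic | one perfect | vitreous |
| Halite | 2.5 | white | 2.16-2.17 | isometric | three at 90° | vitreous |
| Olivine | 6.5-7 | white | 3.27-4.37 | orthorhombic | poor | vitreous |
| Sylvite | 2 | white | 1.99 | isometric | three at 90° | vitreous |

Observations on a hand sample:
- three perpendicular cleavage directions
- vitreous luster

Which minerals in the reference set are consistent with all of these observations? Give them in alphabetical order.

Anhydrite, Halite, Sylvite

Three perpendicular cleavage directions — Anhydrite, Galena, Halite, Sylvite remain.
Vitreous luster rules out Galena.
Consistent with every observation: Anhydrite, Halite, Sylvite.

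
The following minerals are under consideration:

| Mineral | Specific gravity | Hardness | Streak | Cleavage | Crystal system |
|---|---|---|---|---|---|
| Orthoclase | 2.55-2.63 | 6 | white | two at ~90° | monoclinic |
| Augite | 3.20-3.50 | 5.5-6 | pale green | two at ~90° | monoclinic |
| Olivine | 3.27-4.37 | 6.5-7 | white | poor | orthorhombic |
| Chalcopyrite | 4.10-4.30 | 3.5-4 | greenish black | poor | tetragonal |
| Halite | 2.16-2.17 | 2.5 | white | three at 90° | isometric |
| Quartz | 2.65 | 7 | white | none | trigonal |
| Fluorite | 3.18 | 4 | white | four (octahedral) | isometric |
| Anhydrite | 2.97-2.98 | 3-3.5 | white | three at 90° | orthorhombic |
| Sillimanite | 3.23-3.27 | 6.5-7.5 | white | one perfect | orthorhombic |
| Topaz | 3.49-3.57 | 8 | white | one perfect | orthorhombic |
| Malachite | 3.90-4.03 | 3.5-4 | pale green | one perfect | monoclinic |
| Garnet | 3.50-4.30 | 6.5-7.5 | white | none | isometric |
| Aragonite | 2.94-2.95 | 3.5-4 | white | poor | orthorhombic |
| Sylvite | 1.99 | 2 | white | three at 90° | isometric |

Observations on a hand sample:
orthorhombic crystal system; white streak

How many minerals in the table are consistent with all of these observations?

Orthorhombic crystal system — only Olivine, Anhydrite, Sillimanite, Topaz, Aragonite remain.
White streak — consistent with all remaining minerals.
Consistent with every observation: Anhydrite, Aragonite, Olivine, Sillimanite, Topaz.
That is 5 minerals.

5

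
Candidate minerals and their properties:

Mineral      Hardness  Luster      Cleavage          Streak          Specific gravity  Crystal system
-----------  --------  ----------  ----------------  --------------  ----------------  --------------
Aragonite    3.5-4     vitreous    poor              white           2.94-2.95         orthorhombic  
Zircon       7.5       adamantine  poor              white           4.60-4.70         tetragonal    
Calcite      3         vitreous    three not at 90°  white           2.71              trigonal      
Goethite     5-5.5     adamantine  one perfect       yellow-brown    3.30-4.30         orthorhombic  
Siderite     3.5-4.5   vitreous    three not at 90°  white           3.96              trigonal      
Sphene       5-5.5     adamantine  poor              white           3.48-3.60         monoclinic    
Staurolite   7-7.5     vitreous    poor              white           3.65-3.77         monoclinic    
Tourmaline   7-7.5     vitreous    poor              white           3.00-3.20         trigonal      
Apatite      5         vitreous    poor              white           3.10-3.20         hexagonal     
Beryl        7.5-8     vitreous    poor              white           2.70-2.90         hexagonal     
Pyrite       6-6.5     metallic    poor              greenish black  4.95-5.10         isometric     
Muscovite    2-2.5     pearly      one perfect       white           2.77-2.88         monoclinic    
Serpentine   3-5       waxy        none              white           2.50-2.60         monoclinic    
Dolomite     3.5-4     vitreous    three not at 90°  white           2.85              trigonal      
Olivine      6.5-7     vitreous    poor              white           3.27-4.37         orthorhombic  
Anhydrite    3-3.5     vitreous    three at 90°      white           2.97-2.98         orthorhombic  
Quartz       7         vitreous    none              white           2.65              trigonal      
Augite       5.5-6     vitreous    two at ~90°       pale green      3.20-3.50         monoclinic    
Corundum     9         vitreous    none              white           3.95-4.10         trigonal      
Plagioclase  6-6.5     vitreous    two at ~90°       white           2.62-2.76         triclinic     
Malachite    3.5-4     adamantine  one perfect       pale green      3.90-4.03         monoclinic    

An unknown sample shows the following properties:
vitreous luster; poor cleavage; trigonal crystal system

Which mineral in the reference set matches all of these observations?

Tourmaline

Vitreous luster — narrows the field to Aragonite, Calcite, Siderite, Staurolite, Tourmaline, Apatite, Beryl, Dolomite, Olivine, Anhydrite, Quartz, Augite, Corundum, Plagioclase.
Poor cleavage — narrows the field to Aragonite, Staurolite, Tourmaline, Apatite, Beryl, Olivine.
Trigonal crystal system — Tourmaline remains.
Tourmaline is the sole remaining match.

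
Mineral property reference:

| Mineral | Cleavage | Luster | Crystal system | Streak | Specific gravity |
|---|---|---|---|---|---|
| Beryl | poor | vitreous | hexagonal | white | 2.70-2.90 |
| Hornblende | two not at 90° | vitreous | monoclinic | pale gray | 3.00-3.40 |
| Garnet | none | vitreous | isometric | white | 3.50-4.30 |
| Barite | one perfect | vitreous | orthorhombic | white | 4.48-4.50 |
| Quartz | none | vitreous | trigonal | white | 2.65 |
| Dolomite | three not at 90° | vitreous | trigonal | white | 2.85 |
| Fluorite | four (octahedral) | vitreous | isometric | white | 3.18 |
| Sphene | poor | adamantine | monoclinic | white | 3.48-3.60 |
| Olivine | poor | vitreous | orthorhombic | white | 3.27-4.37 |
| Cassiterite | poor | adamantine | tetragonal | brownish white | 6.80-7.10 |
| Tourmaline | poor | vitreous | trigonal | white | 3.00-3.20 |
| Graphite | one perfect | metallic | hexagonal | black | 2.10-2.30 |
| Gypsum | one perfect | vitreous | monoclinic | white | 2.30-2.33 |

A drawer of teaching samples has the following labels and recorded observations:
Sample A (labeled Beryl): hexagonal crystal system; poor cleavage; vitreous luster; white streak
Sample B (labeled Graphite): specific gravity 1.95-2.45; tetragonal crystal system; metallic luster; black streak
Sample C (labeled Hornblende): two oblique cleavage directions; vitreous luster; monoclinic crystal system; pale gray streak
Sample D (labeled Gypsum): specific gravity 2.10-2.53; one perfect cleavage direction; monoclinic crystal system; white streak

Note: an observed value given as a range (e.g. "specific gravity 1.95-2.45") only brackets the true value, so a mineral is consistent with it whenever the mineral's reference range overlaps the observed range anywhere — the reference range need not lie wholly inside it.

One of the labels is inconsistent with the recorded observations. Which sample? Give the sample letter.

Sample A: every observation is compatible with the reference values for Beryl.
Sample B: Graphite has hexagonal system, but the record shows tetragonal crystal system — this label is wrong.
Sample C: every observation is compatible with the reference values for Hornblende.
Sample D: every observation is compatible with the reference values for Gypsum.
The mislabeled specimen is B.

B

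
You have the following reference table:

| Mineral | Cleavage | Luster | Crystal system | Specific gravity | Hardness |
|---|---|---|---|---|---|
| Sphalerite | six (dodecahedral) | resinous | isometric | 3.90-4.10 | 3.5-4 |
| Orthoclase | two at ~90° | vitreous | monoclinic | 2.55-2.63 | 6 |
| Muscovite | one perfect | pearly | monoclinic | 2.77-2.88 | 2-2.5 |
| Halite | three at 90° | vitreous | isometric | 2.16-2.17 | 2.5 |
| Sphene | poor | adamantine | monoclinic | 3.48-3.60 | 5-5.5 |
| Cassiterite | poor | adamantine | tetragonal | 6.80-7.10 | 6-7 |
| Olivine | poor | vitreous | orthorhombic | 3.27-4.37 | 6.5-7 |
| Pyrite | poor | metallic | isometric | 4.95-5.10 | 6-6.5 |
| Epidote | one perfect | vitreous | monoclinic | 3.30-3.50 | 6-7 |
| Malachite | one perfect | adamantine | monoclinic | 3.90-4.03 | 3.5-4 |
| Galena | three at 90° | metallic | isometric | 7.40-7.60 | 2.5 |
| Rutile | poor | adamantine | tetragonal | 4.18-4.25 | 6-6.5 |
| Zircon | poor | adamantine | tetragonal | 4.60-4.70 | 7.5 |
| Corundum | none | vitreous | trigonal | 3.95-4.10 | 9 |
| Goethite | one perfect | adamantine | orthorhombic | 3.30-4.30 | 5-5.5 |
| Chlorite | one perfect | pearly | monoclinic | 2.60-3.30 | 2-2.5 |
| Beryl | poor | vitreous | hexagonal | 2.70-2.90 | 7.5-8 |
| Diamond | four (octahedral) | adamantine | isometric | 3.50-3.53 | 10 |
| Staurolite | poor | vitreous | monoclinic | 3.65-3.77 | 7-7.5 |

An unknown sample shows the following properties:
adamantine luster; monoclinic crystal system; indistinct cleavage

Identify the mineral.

Adamantine luster: narrows the field to Sphene, Cassiterite, Malachite, Rutile, Zircon, Goethite, Diamond.
Monoclinic crystal system: leaves Sphene, Malachite.
Indistinct cleavage is inconsistent with Malachite.
The only mineral consistent with every observation is Sphene.

Sphene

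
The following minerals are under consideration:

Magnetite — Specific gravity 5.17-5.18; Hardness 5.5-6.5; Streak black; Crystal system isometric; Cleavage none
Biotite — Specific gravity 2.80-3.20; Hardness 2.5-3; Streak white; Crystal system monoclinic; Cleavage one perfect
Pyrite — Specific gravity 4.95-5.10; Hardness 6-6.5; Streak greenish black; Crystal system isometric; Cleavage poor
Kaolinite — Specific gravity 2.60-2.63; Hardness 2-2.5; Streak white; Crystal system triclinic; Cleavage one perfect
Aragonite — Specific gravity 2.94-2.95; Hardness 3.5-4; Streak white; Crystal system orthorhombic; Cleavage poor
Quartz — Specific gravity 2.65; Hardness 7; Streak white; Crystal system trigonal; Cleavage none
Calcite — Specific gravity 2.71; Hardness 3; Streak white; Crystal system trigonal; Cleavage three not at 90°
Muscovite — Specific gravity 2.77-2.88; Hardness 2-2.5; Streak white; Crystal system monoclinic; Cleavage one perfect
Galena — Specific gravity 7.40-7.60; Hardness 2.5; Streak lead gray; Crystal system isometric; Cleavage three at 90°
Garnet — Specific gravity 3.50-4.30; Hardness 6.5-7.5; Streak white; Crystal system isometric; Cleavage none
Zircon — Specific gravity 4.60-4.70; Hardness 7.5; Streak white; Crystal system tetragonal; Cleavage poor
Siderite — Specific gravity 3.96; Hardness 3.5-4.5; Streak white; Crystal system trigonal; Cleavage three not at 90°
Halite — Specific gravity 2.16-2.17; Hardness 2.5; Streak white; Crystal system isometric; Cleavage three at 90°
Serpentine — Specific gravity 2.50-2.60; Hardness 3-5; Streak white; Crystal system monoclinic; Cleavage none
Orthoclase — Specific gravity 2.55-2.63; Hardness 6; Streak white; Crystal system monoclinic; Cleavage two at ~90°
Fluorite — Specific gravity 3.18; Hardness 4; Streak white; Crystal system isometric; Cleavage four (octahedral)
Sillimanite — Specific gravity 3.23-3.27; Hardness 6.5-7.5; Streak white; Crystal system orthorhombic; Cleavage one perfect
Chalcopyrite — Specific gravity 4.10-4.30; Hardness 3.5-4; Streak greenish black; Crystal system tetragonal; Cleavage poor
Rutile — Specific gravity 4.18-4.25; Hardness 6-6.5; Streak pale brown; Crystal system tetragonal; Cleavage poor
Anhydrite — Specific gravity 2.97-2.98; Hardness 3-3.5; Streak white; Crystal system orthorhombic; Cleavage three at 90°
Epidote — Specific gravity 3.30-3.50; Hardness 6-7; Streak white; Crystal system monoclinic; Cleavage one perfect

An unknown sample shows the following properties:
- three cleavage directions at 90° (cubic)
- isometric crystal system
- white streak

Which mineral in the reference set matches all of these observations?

Three cleavage directions at 90° (cubic): narrows the field to Galena, Halite, Anhydrite.
Isometric crystal system rules out Anhydrite.
White streak is inconsistent with Galena.
Halite is the sole remaining match.

Halite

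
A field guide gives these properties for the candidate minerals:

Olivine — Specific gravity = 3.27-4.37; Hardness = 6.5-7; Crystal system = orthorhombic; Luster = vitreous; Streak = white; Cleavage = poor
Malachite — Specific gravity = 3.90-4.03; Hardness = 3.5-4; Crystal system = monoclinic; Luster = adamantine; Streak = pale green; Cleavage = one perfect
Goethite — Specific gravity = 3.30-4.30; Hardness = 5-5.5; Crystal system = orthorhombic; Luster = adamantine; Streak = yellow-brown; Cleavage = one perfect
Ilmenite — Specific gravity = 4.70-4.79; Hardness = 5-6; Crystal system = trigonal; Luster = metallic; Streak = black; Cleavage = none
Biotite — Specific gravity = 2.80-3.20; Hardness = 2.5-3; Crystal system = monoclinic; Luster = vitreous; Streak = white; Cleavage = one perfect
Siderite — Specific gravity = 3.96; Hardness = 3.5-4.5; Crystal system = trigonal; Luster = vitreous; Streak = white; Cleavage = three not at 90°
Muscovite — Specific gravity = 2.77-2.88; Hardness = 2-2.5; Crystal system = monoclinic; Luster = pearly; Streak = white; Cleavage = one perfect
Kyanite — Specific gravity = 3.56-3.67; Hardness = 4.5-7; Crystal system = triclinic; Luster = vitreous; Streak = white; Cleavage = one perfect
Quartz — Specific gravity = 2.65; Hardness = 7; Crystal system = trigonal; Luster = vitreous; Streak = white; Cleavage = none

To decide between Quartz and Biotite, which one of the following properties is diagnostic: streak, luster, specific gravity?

specific gravity

Streak: both white — identical.
Luster: both vitreous — identical.
Specific gravity: Quartz 2.65, Biotite 2.80-3.20 — different.
Only specific gravity differs between Quartz and Biotite among the listed tests.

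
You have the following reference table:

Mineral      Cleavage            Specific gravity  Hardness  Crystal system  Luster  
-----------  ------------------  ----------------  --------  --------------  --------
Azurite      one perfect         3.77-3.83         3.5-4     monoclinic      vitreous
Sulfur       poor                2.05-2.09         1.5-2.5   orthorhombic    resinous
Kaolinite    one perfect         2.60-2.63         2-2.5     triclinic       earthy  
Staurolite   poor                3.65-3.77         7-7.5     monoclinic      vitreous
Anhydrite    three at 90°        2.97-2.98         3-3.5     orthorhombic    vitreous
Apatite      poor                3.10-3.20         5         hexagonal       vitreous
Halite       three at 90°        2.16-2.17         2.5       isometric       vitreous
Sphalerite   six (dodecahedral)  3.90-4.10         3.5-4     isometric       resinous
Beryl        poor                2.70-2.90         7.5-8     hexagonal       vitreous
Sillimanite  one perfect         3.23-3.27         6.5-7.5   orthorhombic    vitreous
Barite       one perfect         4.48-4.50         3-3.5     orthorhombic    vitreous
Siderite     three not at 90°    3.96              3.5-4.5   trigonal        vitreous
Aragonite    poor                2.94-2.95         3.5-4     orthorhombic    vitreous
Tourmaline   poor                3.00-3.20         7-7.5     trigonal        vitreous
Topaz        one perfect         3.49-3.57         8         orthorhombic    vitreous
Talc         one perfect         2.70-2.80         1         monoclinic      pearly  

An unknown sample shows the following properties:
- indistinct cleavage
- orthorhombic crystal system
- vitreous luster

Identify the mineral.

Indistinct cleavage: only Sulfur, Staurolite, Apatite, Beryl, Aragonite, Tourmaline remain.
Orthorhombic crystal system: Sulfur, Aragonite remain.
Vitreous luster excludes Sulfur.
The only mineral consistent with every observation is Aragonite.

Aragonite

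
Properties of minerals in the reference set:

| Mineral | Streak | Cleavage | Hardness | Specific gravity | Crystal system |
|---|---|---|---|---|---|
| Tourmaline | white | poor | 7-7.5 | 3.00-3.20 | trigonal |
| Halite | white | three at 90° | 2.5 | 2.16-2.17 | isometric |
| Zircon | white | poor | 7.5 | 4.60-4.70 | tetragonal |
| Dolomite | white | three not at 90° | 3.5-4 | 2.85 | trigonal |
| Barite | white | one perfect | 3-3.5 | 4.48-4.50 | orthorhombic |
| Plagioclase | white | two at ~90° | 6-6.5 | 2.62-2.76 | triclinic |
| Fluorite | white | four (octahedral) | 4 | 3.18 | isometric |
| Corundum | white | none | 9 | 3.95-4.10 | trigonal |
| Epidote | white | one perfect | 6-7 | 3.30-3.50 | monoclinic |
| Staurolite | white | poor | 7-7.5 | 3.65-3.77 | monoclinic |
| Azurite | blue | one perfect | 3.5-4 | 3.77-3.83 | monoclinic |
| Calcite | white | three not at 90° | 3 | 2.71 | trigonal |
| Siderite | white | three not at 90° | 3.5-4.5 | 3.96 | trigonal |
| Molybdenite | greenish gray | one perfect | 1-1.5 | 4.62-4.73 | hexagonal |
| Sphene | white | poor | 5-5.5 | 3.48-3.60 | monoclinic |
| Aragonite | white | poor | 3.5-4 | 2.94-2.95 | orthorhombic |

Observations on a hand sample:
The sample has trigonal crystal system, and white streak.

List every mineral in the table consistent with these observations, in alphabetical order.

Trigonal crystal system — narrows the field to Tourmaline, Dolomite, Corundum, Calcite, Siderite.
White streak — no further eliminations.
Remaining candidates: Calcite, Corundum, Dolomite, Siderite, Tourmaline.

Calcite, Corundum, Dolomite, Siderite, Tourmaline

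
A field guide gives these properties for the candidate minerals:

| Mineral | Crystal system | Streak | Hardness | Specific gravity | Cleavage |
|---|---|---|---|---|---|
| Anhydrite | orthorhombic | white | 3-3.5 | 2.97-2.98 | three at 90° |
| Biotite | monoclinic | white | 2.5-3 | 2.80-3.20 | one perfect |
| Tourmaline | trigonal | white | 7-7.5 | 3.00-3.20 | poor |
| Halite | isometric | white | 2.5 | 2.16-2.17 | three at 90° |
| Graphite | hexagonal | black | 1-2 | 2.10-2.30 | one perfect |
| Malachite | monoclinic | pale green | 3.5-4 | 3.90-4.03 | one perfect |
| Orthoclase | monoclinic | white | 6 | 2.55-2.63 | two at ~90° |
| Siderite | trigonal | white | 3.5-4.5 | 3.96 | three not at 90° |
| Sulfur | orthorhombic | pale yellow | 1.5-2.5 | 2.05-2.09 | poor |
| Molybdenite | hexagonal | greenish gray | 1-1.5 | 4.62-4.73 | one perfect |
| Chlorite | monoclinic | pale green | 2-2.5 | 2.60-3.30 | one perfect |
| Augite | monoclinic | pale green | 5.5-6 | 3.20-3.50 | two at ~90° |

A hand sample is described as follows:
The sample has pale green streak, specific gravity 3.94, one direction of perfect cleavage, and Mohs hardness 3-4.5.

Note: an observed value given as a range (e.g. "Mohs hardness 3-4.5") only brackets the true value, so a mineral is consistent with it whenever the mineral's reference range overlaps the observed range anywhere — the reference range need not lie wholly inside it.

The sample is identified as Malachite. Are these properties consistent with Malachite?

Consistent

Pale green streak — fits Malachite (pale green streak).
Specific gravity 3.94 — fits Malachite (SG 3.90-4.03).
One direction of perfect cleavage — fits Malachite (cleavage one perfect).
Mohs hardness 3-4.5 — fits Malachite (hardness 3.5-4).
All observations are consistent with the tabulated values for Malachite.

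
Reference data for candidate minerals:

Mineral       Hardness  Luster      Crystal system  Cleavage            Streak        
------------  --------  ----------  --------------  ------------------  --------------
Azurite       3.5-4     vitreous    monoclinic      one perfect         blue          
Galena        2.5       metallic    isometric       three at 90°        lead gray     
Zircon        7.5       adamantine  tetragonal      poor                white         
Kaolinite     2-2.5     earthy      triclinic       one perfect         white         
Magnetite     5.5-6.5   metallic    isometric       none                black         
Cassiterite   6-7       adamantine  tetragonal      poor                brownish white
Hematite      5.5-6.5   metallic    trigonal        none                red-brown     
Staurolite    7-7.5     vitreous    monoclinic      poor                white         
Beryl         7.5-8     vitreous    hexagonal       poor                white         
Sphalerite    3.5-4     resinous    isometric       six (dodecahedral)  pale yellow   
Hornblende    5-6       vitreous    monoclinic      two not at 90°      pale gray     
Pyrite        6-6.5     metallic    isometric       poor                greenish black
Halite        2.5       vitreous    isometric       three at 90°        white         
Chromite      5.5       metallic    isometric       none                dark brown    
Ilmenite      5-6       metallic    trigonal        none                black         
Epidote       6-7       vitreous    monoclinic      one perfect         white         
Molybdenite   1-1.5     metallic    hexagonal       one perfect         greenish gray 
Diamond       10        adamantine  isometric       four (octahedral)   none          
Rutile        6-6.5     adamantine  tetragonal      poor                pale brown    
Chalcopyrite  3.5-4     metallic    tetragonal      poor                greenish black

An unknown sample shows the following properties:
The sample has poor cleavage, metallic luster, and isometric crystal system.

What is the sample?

Poor cleavage — Zircon, Cassiterite, Staurolite, Beryl, Pyrite, Rutile, Chalcopyrite remain.
Metallic luster — narrows the field to Pyrite, Chalcopyrite.
Isometric crystal system excludes Chalcopyrite.
Pyrite is the sole remaining match.

Pyrite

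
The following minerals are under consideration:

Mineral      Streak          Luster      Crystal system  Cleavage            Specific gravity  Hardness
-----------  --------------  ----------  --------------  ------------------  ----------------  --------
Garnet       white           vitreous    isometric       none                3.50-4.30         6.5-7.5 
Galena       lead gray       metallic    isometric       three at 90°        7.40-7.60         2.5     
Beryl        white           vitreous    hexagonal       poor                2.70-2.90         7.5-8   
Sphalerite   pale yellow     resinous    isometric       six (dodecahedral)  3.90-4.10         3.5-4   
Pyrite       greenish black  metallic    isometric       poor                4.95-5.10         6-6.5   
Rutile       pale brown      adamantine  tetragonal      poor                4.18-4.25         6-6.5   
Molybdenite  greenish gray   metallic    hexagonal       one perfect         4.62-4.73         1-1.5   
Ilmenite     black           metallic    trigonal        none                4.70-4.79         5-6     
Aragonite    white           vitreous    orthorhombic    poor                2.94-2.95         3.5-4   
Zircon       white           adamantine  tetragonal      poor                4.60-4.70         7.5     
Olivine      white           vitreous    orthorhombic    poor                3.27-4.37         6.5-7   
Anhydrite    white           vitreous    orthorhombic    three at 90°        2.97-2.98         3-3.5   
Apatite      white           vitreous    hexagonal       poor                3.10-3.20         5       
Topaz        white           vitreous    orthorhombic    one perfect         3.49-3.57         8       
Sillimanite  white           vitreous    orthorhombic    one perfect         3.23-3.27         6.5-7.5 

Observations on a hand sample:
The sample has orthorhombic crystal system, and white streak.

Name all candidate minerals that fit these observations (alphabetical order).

Anhydrite, Aragonite, Olivine, Sillimanite, Topaz

Orthorhombic crystal system: narrows the field to Aragonite, Olivine, Anhydrite, Topaz, Sillimanite.
White streak: all remaining candidates fit.
Remaining candidates: Anhydrite, Aragonite, Olivine, Sillimanite, Topaz.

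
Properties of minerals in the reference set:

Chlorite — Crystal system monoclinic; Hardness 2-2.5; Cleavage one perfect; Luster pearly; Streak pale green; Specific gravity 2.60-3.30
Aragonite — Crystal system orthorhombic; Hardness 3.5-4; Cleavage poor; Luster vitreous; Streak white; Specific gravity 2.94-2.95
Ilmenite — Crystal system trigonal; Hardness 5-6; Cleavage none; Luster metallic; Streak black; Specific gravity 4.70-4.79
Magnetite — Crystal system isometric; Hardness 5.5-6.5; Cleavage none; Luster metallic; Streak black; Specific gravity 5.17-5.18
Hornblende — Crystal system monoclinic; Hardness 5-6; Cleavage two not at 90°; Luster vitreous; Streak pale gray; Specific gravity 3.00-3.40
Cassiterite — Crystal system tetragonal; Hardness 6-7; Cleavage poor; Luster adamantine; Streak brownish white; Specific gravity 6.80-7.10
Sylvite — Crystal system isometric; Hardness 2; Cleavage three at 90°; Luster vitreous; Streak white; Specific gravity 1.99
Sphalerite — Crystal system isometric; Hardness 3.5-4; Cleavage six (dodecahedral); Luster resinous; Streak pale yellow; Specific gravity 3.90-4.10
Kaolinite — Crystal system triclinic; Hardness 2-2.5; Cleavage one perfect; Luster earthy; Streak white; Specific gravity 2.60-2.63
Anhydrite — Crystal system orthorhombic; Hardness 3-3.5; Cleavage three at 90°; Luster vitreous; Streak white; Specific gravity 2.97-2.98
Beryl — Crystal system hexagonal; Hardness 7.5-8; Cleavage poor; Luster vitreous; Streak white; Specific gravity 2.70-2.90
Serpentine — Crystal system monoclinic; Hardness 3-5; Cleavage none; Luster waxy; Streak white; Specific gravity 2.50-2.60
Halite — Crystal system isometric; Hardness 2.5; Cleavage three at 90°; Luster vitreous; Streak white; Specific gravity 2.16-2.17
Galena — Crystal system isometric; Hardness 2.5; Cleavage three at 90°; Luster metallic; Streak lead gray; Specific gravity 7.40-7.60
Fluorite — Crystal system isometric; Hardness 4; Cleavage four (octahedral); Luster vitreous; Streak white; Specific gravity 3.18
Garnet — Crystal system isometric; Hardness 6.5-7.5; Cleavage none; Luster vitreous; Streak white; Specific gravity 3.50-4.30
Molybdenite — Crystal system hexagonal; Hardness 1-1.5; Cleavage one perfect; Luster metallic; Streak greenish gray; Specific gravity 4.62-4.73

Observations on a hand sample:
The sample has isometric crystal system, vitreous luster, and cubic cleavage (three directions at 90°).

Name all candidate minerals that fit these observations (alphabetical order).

Isometric crystal system: only Magnetite, Sylvite, Sphalerite, Halite, Galena, Fluorite, Garnet remain.
Vitreous luster is inconsistent with Magnetite, Sphalerite, Galena.
Cubic cleavage (three directions at 90°) eliminates Fluorite, Garnet.
The minerals that satisfy all observations are Halite, Sylvite.

Halite, Sylvite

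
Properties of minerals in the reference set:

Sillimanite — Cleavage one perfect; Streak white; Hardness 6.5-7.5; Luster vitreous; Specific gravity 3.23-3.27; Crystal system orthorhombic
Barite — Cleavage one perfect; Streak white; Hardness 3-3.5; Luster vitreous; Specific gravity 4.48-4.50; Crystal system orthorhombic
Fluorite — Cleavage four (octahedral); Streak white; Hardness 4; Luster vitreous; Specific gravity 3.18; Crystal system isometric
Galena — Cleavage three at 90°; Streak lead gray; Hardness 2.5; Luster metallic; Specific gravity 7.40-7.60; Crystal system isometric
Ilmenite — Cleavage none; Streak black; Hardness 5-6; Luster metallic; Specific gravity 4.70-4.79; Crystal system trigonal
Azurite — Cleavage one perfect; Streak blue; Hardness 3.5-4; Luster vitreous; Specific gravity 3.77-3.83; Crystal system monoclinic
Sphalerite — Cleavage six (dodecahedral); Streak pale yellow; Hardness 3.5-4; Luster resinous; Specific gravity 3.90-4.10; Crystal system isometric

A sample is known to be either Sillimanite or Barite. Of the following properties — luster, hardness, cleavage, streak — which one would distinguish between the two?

Luster: both vitreous — no difference.
Hardness: Sillimanite 6.5-7.5, Barite 3-3.5 — distinct.
Cleavage: both one perfect — no difference.
Streak: both white — no difference.
Hardness is the diagnostic property here.

hardness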